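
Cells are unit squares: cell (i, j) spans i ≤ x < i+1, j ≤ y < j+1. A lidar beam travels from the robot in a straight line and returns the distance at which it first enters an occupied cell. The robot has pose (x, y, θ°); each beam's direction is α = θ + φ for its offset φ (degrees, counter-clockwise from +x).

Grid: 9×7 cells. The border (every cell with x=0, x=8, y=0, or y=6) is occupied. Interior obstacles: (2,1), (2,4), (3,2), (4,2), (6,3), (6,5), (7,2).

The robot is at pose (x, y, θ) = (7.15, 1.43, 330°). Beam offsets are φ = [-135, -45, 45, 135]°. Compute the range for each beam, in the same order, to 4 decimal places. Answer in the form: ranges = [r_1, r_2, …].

ranges = [1.6614, 0.4452, 0.8800, 1.6254]

beam 1: φ=-135°, α=195°
  direction (-0.9659, -0.2588); cell (7,1); t to first gridline: x 0.1553, y 1.6614 (then +1.0353 / +3.8637)
    (6,1) via x @ 0.1553
    (5,1) via x @ 1.1906
    (5,0) via y @ 1.6614  # hit
  → r_1 = 1.6614
beam 2: φ=-45°, α=285°
  direction (0.2588, -0.9659); cell (7,1); t to first gridline: x 3.2841, y 0.4452 (then +3.8637 / +1.0353)
    (7,0) via y @ 0.4452  # hit
  → r_2 = 0.4452
beam 3: φ=45°, α=15°
  direction (0.9659, 0.2588); cell (7,1); t to first gridline: x 0.8800, y 2.2023 (then +1.0353 / +3.8637)
    (8,1) via x @ 0.8800  # hit
  → r_3 = 0.8800
beam 4: φ=135°, α=105°
  direction (-0.2588, 0.9659); cell (7,1); t to first gridline: x 0.5796, y 0.5901 (then +3.8637 / +1.0353)
    (6,1) via x @ 0.5796
    (6,2) via y @ 0.5901
    (6,3) via y @ 1.6254  # hit
  → r_4 = 1.6254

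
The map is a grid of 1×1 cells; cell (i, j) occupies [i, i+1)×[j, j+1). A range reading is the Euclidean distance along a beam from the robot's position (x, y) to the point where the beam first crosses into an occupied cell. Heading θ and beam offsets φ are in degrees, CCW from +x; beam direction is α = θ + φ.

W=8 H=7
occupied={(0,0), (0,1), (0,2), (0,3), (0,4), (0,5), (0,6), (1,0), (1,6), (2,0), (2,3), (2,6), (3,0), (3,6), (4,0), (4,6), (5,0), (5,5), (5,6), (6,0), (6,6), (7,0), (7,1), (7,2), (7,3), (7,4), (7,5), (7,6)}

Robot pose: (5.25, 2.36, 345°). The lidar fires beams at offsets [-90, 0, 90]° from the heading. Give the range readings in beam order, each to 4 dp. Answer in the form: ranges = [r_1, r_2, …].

ranges = [1.4080, 1.8117, 2.7331]

beam 1: φ=-90°, α=255°
  dir = (cos 255°, sin 255°) = (-0.2588, -0.9659); from cell (5,2)
  next x-line at t=0.9659, next y-line at t=0.3727; Δt_x=3.8637, Δt_y=1.0353
    y: enter (5,1) at t=0.3727
    x: enter (4,1) at t=0.9659
    y: enter (4,0) at t=1.4080 ← occupied
  → r_1 = 1.4080
beam 2: φ=0°, α=345°
  dir = (cos 345°, sin 345°) = (0.9659, -0.2588); from cell (5,2)
  next x-line at t=0.7765, next y-line at t=1.3909; Δt_x=1.0353, Δt_y=3.8637
    x: enter (6,2) at t=0.7765
    y: enter (6,1) at t=1.3909
    x: enter (7,1) at t=1.8117 ← occupied
  → r_2 = 1.8117
beam 3: φ=90°, α=75°
  dir = (cos 75°, sin 75°) = (0.2588, 0.9659); from cell (5,2)
  next x-line at t=2.8978, next y-line at t=0.6626; Δt_x=3.8637, Δt_y=1.0353
    y: enter (5,3) at t=0.6626
    y: enter (5,4) at t=1.6979
    y: enter (5,5) at t=2.7331 ← occupied
  → r_3 = 2.7331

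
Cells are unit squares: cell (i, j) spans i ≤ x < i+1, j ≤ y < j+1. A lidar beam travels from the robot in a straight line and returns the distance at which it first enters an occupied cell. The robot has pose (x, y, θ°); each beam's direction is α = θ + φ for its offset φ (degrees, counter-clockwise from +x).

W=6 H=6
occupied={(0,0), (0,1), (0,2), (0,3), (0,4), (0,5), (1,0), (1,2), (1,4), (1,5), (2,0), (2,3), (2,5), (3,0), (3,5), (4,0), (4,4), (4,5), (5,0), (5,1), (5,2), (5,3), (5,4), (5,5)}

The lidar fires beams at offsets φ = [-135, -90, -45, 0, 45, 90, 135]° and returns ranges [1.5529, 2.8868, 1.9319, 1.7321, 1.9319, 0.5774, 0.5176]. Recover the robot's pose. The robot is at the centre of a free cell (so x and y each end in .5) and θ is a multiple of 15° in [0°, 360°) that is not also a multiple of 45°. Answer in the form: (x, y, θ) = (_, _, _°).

Enumerate (i+0.5, j+0.5, θ) over the 12 free cells and 16 admissible headings. For each, cast all 7 beams and compare to the given ranges.
  (3.5, 3.5, 300°): beam 1 = 0.5176 ≠ 1.5529 ✗
  (1.5, 1.5, 30°): beam 1 = 0.5176 ≠ 1.5529 ✗
  (1.5, 3.5, 300°): beam 1 = 0.5176 ≠ 1.5529 ✗
  (1.5, 3.5, 150°): beam 1 = 0.5176 ≠ 1.5529 ✗
  …
  (3.5, 1.5, 150°): r_1=1.5529, r_2=2.8868, r_3=1.9319, r_4=1.7321, r_5=1.9319, r_6=0.5774, r_7=0.5176 — all match ✓
No second candidate reproduces the full scan.

(x, y, θ) = (3.5, 1.5, 150°)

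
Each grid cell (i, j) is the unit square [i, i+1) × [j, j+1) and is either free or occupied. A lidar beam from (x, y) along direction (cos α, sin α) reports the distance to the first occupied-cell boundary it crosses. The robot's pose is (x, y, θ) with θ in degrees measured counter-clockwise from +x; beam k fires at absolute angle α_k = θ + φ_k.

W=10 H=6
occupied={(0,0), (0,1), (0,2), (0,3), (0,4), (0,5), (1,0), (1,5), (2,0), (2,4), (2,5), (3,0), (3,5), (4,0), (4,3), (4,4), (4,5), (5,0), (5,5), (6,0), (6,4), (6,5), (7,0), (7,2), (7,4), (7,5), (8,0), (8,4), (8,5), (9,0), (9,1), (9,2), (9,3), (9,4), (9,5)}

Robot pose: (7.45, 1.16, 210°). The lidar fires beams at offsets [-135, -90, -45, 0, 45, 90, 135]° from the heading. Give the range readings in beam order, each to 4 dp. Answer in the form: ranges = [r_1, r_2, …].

beam 1: φ=-135°, α=75°
  direction (0.2588, 0.9659); cell (7,1); t to first gridline: x 2.1250, y 0.8696 (then +3.8637 / +1.0353)
    (7,2) via y @ 0.8696  # hit
  → r_1 = 0.8696
beam 2: φ=-90°, α=120°
  direction (-0.5000, 0.8660); cell (7,1); t to first gridline: x 0.9000, y 0.9699 (then +2.0000 / +1.1547)
    (6,1) via x @ 0.9000
    (6,2) via y @ 0.9699
    (6,3) via y @ 2.1246
    (5,3) via x @ 2.9000
    (5,4) via y @ 3.2793
    (5,5) via y @ 4.4341  # hit
  → r_2 = 4.4341
beam 3: φ=-45°, α=165°
  direction (-0.9659, 0.2588); cell (7,1); t to first gridline: x 0.4659, y 3.2455 (then +1.0353 / +3.8637)
    (6,1) via x @ 0.4659
    (5,1) via x @ 1.5012
    (4,1) via x @ 2.5364
    (4,2) via y @ 3.2455
    (3,2) via x @ 3.5717
    (2,2) via x @ 4.6070
    (1,2) via x @ 5.6423
    (0,2) via x @ 6.6775  # hit
  → r_3 = 6.6775
beam 4: φ=0°, α=210°
  direction (-0.8660, -0.5000); cell (7,1); t to first gridline: x 0.5196, y 0.3200 (then +1.1547 / +2.0000)
    (7,0) via y @ 0.3200  # hit
  → r_4 = 0.3200
beam 5: φ=45°, α=255°
  direction (-0.2588, -0.9659); cell (7,1); t to first gridline: x 1.7387, y 0.1656 (then +3.8637 / +1.0353)
    (7,0) via y @ 0.1656  # hit
  → r_5 = 0.1656
beam 6: φ=90°, α=300°
  direction (0.5000, -0.8660); cell (7,1); t to first gridline: x 1.1000, y 0.1848 (then +2.0000 / +1.1547)
    (7,0) via y @ 0.1848  # hit
  → r_6 = 0.1848
beam 7: φ=135°, α=345°
  direction (0.9659, -0.2588); cell (7,1); t to first gridline: x 0.5694, y 0.6182 (then +1.0353 / +3.8637)
    (8,1) via x @ 0.5694
    (8,0) via y @ 0.6182  # hit
  → r_7 = 0.6182

ranges = [0.8696, 4.4341, 6.6775, 0.3200, 0.1656, 0.1848, 0.6182]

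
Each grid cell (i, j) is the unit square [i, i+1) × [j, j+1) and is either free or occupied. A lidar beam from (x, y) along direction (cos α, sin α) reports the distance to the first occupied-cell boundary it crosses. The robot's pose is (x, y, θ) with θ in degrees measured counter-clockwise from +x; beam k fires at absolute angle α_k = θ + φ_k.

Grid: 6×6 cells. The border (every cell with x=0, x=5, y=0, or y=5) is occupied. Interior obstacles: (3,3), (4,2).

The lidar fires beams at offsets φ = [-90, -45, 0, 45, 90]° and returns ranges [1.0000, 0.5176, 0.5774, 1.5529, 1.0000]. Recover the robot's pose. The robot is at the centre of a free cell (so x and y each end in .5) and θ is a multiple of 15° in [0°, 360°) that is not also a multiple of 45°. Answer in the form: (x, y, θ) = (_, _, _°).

(x, y, θ) = (3.5, 1.5, 300°)

The pose lattice has 14·16 = 224 candidates. Test each by forward raycasting.
  (2.5, 4.5, 60°): beam 2 = 1.9319 ≠ 0.5176 ✗
  (2.5, 1.5, 30°): beam 1 = 0.5774 ≠ 1.0000 ✗
  (1.5, 1.5, 345°): beam 1 = 0.5176 ≠ 1.0000 ✗
  (1.5, 3.5, 210°): beam 4 = 1.9319 ≠ 1.5529 ✗
  …
  (3.5, 1.5, 300°): r_1=1.0000, r_2=0.5176, r_3=0.5774, r_4=1.5529, r_5=1.0000 — all match ✓
Unique over the lattice → pose = (3.5, 1.5, 300°).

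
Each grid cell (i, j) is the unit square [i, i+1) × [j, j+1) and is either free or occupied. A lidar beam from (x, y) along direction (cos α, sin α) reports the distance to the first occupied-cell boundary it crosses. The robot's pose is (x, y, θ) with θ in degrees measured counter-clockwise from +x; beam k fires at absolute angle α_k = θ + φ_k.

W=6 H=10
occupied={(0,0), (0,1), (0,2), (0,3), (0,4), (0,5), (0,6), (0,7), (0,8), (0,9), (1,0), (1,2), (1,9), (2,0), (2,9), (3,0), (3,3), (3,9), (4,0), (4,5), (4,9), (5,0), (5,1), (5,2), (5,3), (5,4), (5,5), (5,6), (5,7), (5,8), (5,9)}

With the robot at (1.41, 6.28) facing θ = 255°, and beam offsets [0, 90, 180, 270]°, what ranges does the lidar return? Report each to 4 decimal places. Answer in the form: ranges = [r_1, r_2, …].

beam 1: φ=0°, α=255°
  direction (-0.2588, -0.9659); cell (1,6); t to first gridline: x 1.5841, y 0.2899 (then +3.8637 / +1.0353)
    (1,5) via y @ 0.2899
    (1,4) via y @ 1.3252
    (0,4) via x @ 1.5841  # hit
  → r_1 = 1.5841
beam 2: φ=90°, α=345°
  direction (0.9659, -0.2588); cell (1,6); t to first gridline: x 0.6108, y 1.0818 (then +1.0353 / +3.8637)
    (2,6) via x @ 0.6108
    (2,5) via y @ 1.0818
    (3,5) via x @ 1.6461
    (4,5) via x @ 2.6814  # hit
  → r_2 = 2.6814
beam 3: φ=180°, α=75°
  direction (0.2588, 0.9659); cell (1,6); t to first gridline: x 2.2796, y 0.7454 (then +3.8637 / +1.0353)
    (1,7) via y @ 0.7454
    (1,8) via y @ 1.7807
    (2,8) via x @ 2.2796
    (2,9) via y @ 2.8160  # hit
  → r_3 = 2.8160
beam 4: φ=270°, α=165°
  direction (-0.9659, 0.2588); cell (1,6); t to first gridline: x 0.4245, y 2.7819 (then +1.0353 / +3.8637)
    (0,6) via x @ 0.4245  # hit
  → r_4 = 0.4245

ranges = [1.5841, 2.6814, 2.8160, 0.4245]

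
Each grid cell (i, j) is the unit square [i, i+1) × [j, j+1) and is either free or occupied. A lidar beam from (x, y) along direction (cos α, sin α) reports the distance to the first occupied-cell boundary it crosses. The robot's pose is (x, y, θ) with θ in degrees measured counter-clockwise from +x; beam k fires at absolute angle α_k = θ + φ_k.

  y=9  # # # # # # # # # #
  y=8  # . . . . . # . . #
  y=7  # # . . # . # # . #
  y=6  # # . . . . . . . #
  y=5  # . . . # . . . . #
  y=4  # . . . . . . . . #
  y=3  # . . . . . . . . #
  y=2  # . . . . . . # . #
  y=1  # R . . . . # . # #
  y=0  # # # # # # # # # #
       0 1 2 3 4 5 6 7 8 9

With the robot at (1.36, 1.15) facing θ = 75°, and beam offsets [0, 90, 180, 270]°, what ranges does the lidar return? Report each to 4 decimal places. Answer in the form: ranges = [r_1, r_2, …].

beam 1: φ=0°, α=75°
  direction (0.2588, 0.9659); cell (1,1); t to first gridline: x 2.4728, y 0.8800 (then +3.8637 / +1.0353)
    (1,2) via y @ 0.8800
    (1,3) via y @ 1.9153
    (2,3) via x @ 2.4728
    (2,4) via y @ 2.9505
    (2,5) via y @ 3.9858
    (2,6) via y @ 5.0211
    (2,7) via y @ 6.0564
    (3,7) via x @ 6.3365
    (3,8) via y @ 7.0916
    (3,9) via y @ 8.1269  # hit
  → r_1 = 8.1269
beam 2: φ=90°, α=165°
  direction (-0.9659, 0.2588); cell (1,1); t to first gridline: x 0.3727, y 3.2841 (then +1.0353 / +3.8637)
    (0,1) via x @ 0.3727  # hit
  → r_2 = 0.3727
beam 3: φ=180°, α=255°
  direction (-0.2588, -0.9659); cell (1,1); t to first gridline: x 1.3909, y 0.1553 (then +3.8637 / +1.0353)
    (1,0) via y @ 0.1553  # hit
  → r_3 = 0.1553
beam 4: φ=270°, α=345°
  direction (0.9659, -0.2588); cell (1,1); t to first gridline: x 0.6626, y 0.5796 (then +1.0353 / +3.8637)
    (1,0) via y @ 0.5796  # hit
  → r_4 = 0.5796

ranges = [8.1269, 0.3727, 0.1553, 0.5796]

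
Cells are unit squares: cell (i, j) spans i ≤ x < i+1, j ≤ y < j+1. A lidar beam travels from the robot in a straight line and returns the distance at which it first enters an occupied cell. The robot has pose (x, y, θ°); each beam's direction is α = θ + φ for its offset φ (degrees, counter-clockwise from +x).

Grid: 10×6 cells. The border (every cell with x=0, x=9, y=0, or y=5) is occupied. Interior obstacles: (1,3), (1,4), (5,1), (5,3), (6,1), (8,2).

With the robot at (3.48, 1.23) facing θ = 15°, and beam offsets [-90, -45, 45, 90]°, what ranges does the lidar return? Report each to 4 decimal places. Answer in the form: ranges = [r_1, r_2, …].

beam 1: φ=-90°, α=285°
  direction (0.2588, -0.9659); cell (3,1); t to first gridline: x 2.0091, y 0.2381 (then +3.8637 / +1.0353)
    (3,0) via y @ 0.2381  # hit
  → r_1 = 0.2381
beam 2: φ=-45°, α=330°
  direction (0.8660, -0.5000); cell (3,1); t to first gridline: x 0.6004, y 0.4600 (then +1.1547 / +2.0000)
    (3,0) via y @ 0.4600  # hit
  → r_2 = 0.4600
beam 3: φ=45°, α=60°
  direction (0.5000, 0.8660); cell (3,1); t to first gridline: x 1.0400, y 0.8891 (then +2.0000 / +1.1547)
    (3,2) via y @ 0.8891
    (4,2) via x @ 1.0400
    (4,3) via y @ 2.0438
    (5,3) via x @ 3.0400  # hit
  → r_3 = 3.0400
beam 4: φ=90°, α=105°
  direction (-0.2588, 0.9659); cell (3,1); t to first gridline: x 1.8546, y 0.7972 (then +3.8637 / +1.0353)
    (3,2) via y @ 0.7972
    (3,3) via y @ 1.8324
    (2,3) via x @ 1.8546
    (2,4) via y @ 2.8677
    (2,5) via y @ 3.9030  # hit
  → r_4 = 3.9030

ranges = [0.2381, 0.4600, 3.0400, 3.9030]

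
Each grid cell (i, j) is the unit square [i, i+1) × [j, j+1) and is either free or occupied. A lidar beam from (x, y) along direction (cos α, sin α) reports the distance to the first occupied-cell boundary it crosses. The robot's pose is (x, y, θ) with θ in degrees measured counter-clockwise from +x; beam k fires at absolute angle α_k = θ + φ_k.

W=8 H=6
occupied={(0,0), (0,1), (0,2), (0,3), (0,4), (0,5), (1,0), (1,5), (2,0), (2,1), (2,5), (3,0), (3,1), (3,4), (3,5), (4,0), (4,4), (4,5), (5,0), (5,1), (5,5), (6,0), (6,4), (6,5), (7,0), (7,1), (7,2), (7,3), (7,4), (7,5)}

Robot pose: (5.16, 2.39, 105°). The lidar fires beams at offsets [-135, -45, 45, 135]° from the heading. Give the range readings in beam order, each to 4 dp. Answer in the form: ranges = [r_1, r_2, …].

beam 1: φ=-135°, α=330°
  dir = (cos 330°, sin 330°) = (0.8660, -0.5000); from cell (5,2)
  next x-line at t=0.9699, next y-line at t=0.7800; Δt_x=1.1547, Δt_y=2.0000
    y: enter (5,1) at t=0.7800 ← occupied
  → r_1 = 0.7800
beam 2: φ=-45°, α=60°
  dir = (cos 60°, sin 60°) = (0.5000, 0.8660); from cell (5,2)
  next x-line at t=1.6800, next y-line at t=0.7044; Δt_x=2.0000, Δt_y=1.1547
    y: enter (5,3) at t=0.7044
    x: enter (6,3) at t=1.6800
    y: enter (6,4) at t=1.8591 ← occupied
  → r_2 = 1.8591
beam 3: φ=45°, α=150°
  dir = (cos 150°, sin 150°) = (-0.8660, 0.5000); from cell (5,2)
  next x-line at t=0.1848, next y-line at t=1.2200; Δt_x=1.1547, Δt_y=2.0000
    x: enter (4,2) at t=0.1848
    y: enter (4,3) at t=1.2200
    x: enter (3,3) at t=1.3395
    x: enter (2,3) at t=2.4942
    y: enter (2,4) at t=3.2200
    x: enter (1,4) at t=3.6489
    x: enter (0,4) at t=4.8036 ← occupied
  → r_3 = 4.8036
beam 4: φ=135°, α=240°
  dir = (cos 240°, sin 240°) = (-0.5000, -0.8660); from cell (5,2)
  next x-line at t=0.3200, next y-line at t=0.4503; Δt_x=2.0000, Δt_y=1.1547
    x: enter (4,2) at t=0.3200
    y: enter (4,1) at t=0.4503
    y: enter (4,0) at t=1.6050 ← occupied
  → r_4 = 1.6050

ranges = [0.7800, 1.8591, 4.8036, 1.6050]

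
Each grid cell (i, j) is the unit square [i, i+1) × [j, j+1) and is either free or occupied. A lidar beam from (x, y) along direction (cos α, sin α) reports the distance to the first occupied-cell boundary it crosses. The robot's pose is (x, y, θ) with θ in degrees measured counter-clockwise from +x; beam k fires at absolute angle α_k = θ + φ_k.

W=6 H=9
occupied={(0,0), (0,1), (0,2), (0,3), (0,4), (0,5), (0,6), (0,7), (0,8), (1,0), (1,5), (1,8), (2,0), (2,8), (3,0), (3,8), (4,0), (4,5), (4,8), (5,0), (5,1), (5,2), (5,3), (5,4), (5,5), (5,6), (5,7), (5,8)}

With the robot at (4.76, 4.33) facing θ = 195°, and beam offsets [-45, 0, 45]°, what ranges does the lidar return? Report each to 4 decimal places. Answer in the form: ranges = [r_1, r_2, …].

ranges = [3.1870, 3.8926, 3.8452]

beam 1: φ=-45°, α=150°
  cosα=-0.8660 sinα=0.5000 | (4,4) | tMaxX 0.8776 tMaxY 1.3400 | tΔX 1.1547 tΔY 2.0000
    t=0.8776 [x] (3,4)
    t=1.3400 [y] (3,5)
    t=2.0323 [x] (2,5)
    t=3.1870 [x] (1,5) — stop
  → r_1 = 3.1870
beam 2: φ=0°, α=195°
  cosα=-0.9659 sinα=-0.2588 | (4,4) | tMaxX 0.7868 tMaxY 1.2750 | tΔX 1.0353 tΔY 3.8637
    t=0.7868 [x] (3,4)
    t=1.2750 [y] (3,3)
    t=1.8221 [x] (2,3)
    t=2.8574 [x] (1,3)
    t=3.8926 [x] (0,3) — stop
  → r_2 = 3.8926
beam 3: φ=45°, α=240°
  cosα=-0.5000 sinα=-0.8660 | (4,4) | tMaxX 1.5200 tMaxY 0.3811 | tΔX 2.0000 tΔY 1.1547
    t=0.3811 [y] (4,3)
    t=1.5200 [x] (3,3)
    t=1.5358 [y] (3,2)
    t=2.6905 [y] (3,1)
    t=3.5200 [x] (2,1)
    t=3.8452 [y] (2,0) — stop
  → r_3 = 3.8452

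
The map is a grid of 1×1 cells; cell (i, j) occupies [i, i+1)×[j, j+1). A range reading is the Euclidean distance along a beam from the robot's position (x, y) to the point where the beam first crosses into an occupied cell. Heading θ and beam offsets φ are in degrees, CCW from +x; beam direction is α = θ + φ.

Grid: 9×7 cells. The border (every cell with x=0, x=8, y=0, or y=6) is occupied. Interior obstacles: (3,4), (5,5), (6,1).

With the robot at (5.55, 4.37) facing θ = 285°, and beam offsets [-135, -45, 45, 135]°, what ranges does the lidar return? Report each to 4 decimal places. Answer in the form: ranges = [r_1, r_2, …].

beam 1: φ=-135°, α=150°
  dir = (cos 150°, sin 150°) = (-0.8660, 0.5000); from cell (5,4)
  next x-line at t=0.6351, next y-line at t=1.2600; Δt_x=1.1547, Δt_y=2.0000
    x: enter (4,4) at t=0.6351
    y: enter (4,5) at t=1.2600
    x: enter (3,5) at t=1.7898
    x: enter (2,5) at t=2.9445
    y: enter (2,6) at t=3.2600 ← occupied
  → r_1 = 3.2600
beam 2: φ=-45°, α=240°
  dir = (cos 240°, sin 240°) = (-0.5000, -0.8660); from cell (5,4)
  next x-line at t=1.1000, next y-line at t=0.4272; Δt_x=2.0000, Δt_y=1.1547
    y: enter (5,3) at t=0.4272
    x: enter (4,3) at t=1.1000
    y: enter (4,2) at t=1.5819
    y: enter (4,1) at t=2.7366
    x: enter (3,1) at t=3.1000
    y: enter (3,0) at t=3.8913 ← occupied
  → r_2 = 3.8913
beam 3: φ=45°, α=330°
  dir = (cos 330°, sin 330°) = (0.8660, -0.5000); from cell (5,4)
  next x-line at t=0.5196, next y-line at t=0.7400; Δt_x=1.1547, Δt_y=2.0000
    x: enter (6,4) at t=0.5196
    y: enter (6,3) at t=0.7400
    x: enter (7,3) at t=1.6743
    y: enter (7,2) at t=2.7400
    x: enter (8,2) at t=2.8290 ← occupied
  → r_3 = 2.8290
beam 4: φ=135°, α=60°
  dir = (cos 60°, sin 60°) = (0.5000, 0.8660); from cell (5,4)
  next x-line at t=0.9000, next y-line at t=0.7275; Δt_x=2.0000, Δt_y=1.1547
    y: enter (5,5) at t=0.7275 ← occupied
  → r_4 = 0.7275

ranges = [3.2600, 3.8913, 2.8290, 0.7275]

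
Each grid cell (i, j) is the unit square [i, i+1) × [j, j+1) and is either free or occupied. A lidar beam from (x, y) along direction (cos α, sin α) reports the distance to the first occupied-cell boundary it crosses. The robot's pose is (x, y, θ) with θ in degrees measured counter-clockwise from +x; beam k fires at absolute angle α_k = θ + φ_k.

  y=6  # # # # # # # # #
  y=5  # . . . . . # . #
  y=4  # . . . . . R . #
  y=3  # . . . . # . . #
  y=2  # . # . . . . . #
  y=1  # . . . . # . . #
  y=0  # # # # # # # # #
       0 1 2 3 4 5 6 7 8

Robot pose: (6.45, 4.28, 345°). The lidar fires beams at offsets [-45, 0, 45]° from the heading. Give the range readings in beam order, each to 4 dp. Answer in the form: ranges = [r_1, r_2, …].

beam 1: φ=-45°, α=300°
  direction (0.5000, -0.8660); cell (6,4); t to first gridline: x 1.1000, y 0.3233 (then +2.0000 / +1.1547)
    (6,3) via y @ 0.3233
    (7,3) via x @ 1.1000
    (7,2) via y @ 1.4780
    (7,1) via y @ 2.6327
    (8,1) via x @ 3.1000  # hit
  → r_1 = 3.1000
beam 2: φ=0°, α=345°
  direction (0.9659, -0.2588); cell (6,4); t to first gridline: x 0.5694, y 1.0818 (then +1.0353 / +3.8637)
    (7,4) via x @ 0.5694
    (7,3) via y @ 1.0818
    (8,3) via x @ 1.6047  # hit
  → r_2 = 1.6047
beam 3: φ=45°, α=30°
  direction (0.8660, 0.5000); cell (6,4); t to first gridline: x 0.6351, y 1.4400 (then +1.1547 / +2.0000)
    (7,4) via x @ 0.6351
    (7,5) via y @ 1.4400
    (8,5) via x @ 1.7898  # hit
  → r_3 = 1.7898

ranges = [3.1000, 1.6047, 1.7898]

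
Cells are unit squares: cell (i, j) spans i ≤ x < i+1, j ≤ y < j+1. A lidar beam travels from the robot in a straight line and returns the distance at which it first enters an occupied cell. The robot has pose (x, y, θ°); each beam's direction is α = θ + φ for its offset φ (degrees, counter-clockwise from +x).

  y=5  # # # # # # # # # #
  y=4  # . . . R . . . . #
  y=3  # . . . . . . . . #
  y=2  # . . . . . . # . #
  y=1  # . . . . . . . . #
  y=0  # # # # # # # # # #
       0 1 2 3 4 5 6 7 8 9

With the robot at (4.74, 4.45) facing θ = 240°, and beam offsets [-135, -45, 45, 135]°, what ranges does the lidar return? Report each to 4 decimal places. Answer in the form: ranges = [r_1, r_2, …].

ranges = [0.5694, 3.8719, 3.5717, 2.1250]

beam 1: φ=-135°, α=105°
  direction (-0.2588, 0.9659); cell (4,4); t to first gridline: x 2.8591, y 0.5694 (then +3.8637 / +1.0353)
    (4,5) via y @ 0.5694  # hit
  → r_1 = 0.5694
beam 2: φ=-45°, α=195°
  direction (-0.9659, -0.2588); cell (4,4); t to first gridline: x 0.7661, y 1.7387 (then +1.0353 / +3.8637)
    (3,4) via x @ 0.7661
    (3,3) via y @ 1.7387
    (2,3) via x @ 1.8014
    (1,3) via x @ 2.8367
    (0,3) via x @ 3.8719  # hit
  → r_2 = 3.8719
beam 3: φ=45°, α=285°
  direction (0.2588, -0.9659); cell (4,4); t to first gridline: x 1.0046, y 0.4659 (then +3.8637 / +1.0353)
    (4,3) via y @ 0.4659
    (5,3) via x @ 1.0046
    (5,2) via y @ 1.5012
    (5,1) via y @ 2.5364
    (5,0) via y @ 3.5717  # hit
  → r_3 = 3.5717
beam 4: φ=135°, α=15°
  direction (0.9659, 0.2588); cell (4,4); t to first gridline: x 0.2692, y 2.1250 (then +1.0353 / +3.8637)
    (5,4) via x @ 0.2692
    (6,4) via x @ 1.3044
    (6,5) via y @ 2.1250  # hit
  → r_4 = 2.1250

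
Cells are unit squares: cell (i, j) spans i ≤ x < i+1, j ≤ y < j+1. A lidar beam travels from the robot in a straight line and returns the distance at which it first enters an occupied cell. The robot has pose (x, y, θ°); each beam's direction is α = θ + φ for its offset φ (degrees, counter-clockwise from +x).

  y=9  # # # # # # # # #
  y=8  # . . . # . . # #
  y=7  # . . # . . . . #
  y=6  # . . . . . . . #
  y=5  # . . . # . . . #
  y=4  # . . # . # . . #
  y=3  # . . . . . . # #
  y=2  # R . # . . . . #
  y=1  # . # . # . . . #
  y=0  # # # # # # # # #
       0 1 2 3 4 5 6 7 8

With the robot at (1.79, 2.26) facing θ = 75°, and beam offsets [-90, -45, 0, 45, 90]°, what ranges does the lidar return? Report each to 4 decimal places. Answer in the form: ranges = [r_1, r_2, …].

ranges = [1.0046, 1.3972, 4.9072, 1.5800, 0.8179]

beam 1: φ=-90°, α=345°
  d=(0.9659,-0.2588)  start (1,2)  tX=0.2174 tY=1.0046  stride 1/|dx|=1.0353 1/|dy|=3.8637
    cross x-line → (2,2), t=0.2174
    cross y-line → (2,1), t=1.0046 (wall)
  → r_1 = 1.0046
beam 2: φ=-45°, α=30°
  d=(0.8660,0.5000)  start (1,2)  tX=0.2425 tY=1.4800  stride 1/|dx|=1.1547 1/|dy|=2.0000
    cross x-line → (2,2), t=0.2425
    cross x-line → (3,2), t=1.3972 (wall)
  → r_2 = 1.3972
beam 3: φ=0°, α=75°
  d=(0.2588,0.9659)  start (1,2)  tX=0.8114 tY=0.7661  stride 1/|dx|=3.8637 1/|dy|=1.0353
    cross y-line → (1,3), t=0.7661
    cross x-line → (2,3), t=0.8114
    cross y-line → (2,4), t=1.8014
    cross y-line → (2,5), t=2.8367
    cross y-line → (2,6), t=3.8719
    cross x-line → (3,6), t=4.6751
    cross y-line → (3,7), t=4.9072 (wall)
  → r_3 = 4.9072
beam 4: φ=45°, α=120°
  d=(-0.5000,0.8660)  start (1,2)  tX=1.5800 tY=0.8545  stride 1/|dx|=2.0000 1/|dy|=1.1547
    cross y-line → (1,3), t=0.8545
    cross x-line → (0,3), t=1.5800 (wall)
  → r_4 = 1.5800
beam 5: φ=90°, α=165°
  d=(-0.9659,0.2588)  start (1,2)  tX=0.8179 tY=2.8591  stride 1/|dx|=1.0353 1/|dy|=3.8637
    cross x-line → (0,2), t=0.8179 (wall)
  → r_5 = 0.8179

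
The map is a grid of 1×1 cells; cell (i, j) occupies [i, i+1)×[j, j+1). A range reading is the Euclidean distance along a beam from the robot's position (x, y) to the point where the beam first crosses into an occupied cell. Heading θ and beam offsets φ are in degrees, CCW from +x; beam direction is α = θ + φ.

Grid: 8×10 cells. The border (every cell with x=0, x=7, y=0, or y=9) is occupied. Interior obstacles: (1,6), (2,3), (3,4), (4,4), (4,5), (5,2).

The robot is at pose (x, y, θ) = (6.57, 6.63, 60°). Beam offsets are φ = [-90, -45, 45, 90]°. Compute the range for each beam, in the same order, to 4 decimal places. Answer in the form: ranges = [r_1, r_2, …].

ranges = [0.4965, 0.4452, 2.4536, 4.7400]

beam 1: φ=-90°, α=330°
  d=(0.8660,-0.5000)  start (6,6)  tX=0.4965 tY=1.2600  stride 1/|dx|=1.1547 1/|dy|=2.0000
    cross x-line → (7,6), t=0.4965 (wall)
  → r_1 = 0.4965
beam 2: φ=-45°, α=15°
  d=(0.9659,0.2588)  start (6,6)  tX=0.4452 tY=1.4296  stride 1/|dx|=1.0353 1/|dy|=3.8637
    cross x-line → (7,6), t=0.4452 (wall)
  → r_2 = 0.4452
beam 3: φ=45°, α=105°
  d=(-0.2588,0.9659)  start (6,6)  tX=2.2023 tY=0.3831  stride 1/|dx|=3.8637 1/|dy|=1.0353
    cross y-line → (6,7), t=0.3831
    cross y-line → (6,8), t=1.4183
    cross x-line → (5,8), t=2.2023
    cross y-line → (5,9), t=2.4536 (wall)
  → r_3 = 2.4536
beam 4: φ=90°, α=150°
  d=(-0.8660,0.5000)  start (6,6)  tX=0.6582 tY=0.7400  stride 1/|dx|=1.1547 1/|dy|=2.0000
    cross x-line → (5,6), t=0.6582
    cross y-line → (5,7), t=0.7400
    cross x-line → (4,7), t=1.8129
    cross y-line → (4,8), t=2.7400
    cross x-line → (3,8), t=2.9676
    cross x-line → (2,8), t=4.1223
    cross y-line → (2,9), t=4.7400 (wall)
  → r_4 = 4.7400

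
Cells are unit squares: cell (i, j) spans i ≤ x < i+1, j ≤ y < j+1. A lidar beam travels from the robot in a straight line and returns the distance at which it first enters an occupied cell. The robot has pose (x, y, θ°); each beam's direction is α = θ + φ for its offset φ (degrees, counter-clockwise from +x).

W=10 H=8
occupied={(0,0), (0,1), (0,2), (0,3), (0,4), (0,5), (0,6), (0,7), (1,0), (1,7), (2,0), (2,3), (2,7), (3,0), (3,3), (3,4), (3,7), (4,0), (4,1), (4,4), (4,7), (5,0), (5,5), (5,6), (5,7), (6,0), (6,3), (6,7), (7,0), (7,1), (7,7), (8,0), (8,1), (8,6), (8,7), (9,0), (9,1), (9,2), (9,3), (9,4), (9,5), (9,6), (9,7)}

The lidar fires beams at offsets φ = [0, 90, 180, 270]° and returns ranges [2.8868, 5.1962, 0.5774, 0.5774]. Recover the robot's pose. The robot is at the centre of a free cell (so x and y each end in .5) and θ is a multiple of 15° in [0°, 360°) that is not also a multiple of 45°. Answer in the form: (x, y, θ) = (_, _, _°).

(x, y, θ) = (8.5, 5.5, 150°)

Candidates: 37 free-cell centres × 16 headings = 592 poses. Raycast each; keep the one whose scan matches to 4 dp.
  (3.5, 2.5, 105°): beam 1 = 0.5176 ≠ 2.8868 ✗
  (1.5, 3.5, 120°): beam 1 = 1.0000 ≠ 2.8868 ✗
  (5.5, 3.5, 330°): beam 1 = 0.5774 ≠ 2.8868 ✗
  …
  (8.5, 5.5, 150°): r_1=2.8868, r_2=5.1962, r_3=0.5774, r_4=0.5774 — all match ✓
Unique over the lattice → pose = (8.5, 5.5, 150°).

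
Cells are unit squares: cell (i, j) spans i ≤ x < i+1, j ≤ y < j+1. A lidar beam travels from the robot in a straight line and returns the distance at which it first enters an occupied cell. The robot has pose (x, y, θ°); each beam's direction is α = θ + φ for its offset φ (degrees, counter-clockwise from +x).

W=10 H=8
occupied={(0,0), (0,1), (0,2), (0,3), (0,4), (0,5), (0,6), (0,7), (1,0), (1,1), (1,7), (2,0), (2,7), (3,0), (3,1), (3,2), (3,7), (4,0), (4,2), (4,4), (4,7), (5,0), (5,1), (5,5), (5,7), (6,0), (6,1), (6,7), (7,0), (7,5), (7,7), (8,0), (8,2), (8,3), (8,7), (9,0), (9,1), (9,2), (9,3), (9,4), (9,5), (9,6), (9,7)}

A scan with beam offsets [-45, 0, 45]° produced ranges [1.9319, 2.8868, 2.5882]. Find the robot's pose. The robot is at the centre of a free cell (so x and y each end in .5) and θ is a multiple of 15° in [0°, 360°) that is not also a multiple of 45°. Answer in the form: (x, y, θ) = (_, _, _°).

The pose lattice has 37·16 = 592 candidates. Test each by forward raycasting.
  (3.5, 3.5, 30°): beam 1 = 4.6587 ≠ 1.9319 ✗
  (7.5, 1.5, 165°): beam 1 = 4.0415 ≠ 1.9319 ✗
  (2.5, 2.5, 165°): beam 1 = 3.0000 ≠ 1.9319 ✗
  …
  (5.5, 4.5, 300°): r_1=1.9319, r_2=2.8868, r_3=2.5882 — all match ✓
Unique over the lattice → pose = (5.5, 4.5, 300°).

(x, y, θ) = (5.5, 4.5, 300°)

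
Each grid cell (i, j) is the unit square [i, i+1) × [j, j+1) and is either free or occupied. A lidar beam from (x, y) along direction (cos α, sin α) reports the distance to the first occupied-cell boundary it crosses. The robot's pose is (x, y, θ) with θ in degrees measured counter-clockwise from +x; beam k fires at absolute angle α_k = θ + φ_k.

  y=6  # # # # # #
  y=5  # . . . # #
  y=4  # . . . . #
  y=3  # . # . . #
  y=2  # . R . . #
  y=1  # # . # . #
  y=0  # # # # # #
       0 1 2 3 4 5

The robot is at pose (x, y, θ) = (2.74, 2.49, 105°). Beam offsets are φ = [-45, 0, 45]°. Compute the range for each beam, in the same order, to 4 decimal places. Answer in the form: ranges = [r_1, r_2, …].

beam 1: φ=-45°, α=60°
  d=(0.5000,0.8660)  start (2,2)  tX=0.5200 tY=0.5889  stride 1/|dx|=2.0000 1/|dy|=1.1547
    cross x-line → (3,2), t=0.5200
    cross y-line → (3,3), t=0.5889
    cross y-line → (3,4), t=1.7436
    cross x-line → (4,4), t=2.5200
    cross y-line → (4,5), t=2.8983 (wall)
  → r_1 = 2.8983
beam 2: φ=0°, α=105°
  d=(-0.2588,0.9659)  start (2,2)  tX=2.8591 tY=0.5280  stride 1/|dx|=3.8637 1/|dy|=1.0353
    cross y-line → (2,3), t=0.5280 (wall)
  → r_2 = 0.5280
beam 3: φ=45°, α=150°
  d=(-0.8660,0.5000)  start (2,2)  tX=0.8545 tY=1.0200  stride 1/|dx|=1.1547 1/|dy|=2.0000
    cross x-line → (1,2), t=0.8545
    cross y-line → (1,3), t=1.0200
    cross x-line → (0,3), t=2.0092 (wall)
  → r_3 = 2.0092

ranges = [2.8983, 0.5280, 2.0092]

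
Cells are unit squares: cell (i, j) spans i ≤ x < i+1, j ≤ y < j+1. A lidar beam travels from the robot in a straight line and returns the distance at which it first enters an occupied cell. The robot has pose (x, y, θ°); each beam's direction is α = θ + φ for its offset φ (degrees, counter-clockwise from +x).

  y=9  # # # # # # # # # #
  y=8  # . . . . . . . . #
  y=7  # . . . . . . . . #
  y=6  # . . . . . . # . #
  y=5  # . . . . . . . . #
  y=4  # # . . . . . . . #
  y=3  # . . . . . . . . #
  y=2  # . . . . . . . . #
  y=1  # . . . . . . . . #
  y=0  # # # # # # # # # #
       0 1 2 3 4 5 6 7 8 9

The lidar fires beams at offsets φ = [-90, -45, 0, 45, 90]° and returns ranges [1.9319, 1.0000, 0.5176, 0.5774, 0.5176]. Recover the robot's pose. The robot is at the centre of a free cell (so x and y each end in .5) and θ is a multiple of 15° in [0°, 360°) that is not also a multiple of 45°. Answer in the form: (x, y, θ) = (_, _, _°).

The pose lattice has 62·16 = 992 candidates. Test each by forward raycasting.
  (4.5, 7.5, 30°): beam 1 = 7.5056 ≠ 1.9319 ✗
  (4.5, 6.5, 165°): beam 1 = 2.5882 ≠ 1.9319 ✗
  (6.5, 8.5, 15°): beam 2 = 2.8868 ≠ 1.0000 ✗
  (7.5, 1.5, 165°): beam 1 = 5.7956 ≠ 1.9319 ✗
  …
  (8.5, 8.5, 345°): r_1=1.9319, r_2=1.0000, r_3=0.5176, r_4=0.5774, r_5=0.5176 — all match ✓
No second candidate reproduces the full scan.

(x, y, θ) = (8.5, 8.5, 345°)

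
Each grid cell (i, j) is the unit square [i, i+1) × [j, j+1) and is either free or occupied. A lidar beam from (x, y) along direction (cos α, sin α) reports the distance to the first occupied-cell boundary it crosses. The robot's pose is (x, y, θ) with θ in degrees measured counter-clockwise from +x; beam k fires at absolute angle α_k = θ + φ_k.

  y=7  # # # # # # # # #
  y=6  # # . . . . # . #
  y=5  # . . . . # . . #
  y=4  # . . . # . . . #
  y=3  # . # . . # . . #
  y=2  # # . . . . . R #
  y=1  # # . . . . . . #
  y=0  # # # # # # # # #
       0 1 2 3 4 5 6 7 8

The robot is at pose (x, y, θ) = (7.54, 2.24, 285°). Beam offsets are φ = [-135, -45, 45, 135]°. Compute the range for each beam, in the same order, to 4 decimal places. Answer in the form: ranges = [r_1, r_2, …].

ranges = [1.7782, 1.4318, 0.5312, 0.9200]

beam 1: φ=-135°, α=150°
  cosα=-0.8660 sinα=0.5000 | (7,2) | tMaxX 0.6235 tMaxY 1.5200 | tΔX 1.1547 tΔY 2.0000
    t=0.6235 [x] (6,2)
    t=1.5200 [y] (6,3)
    t=1.7782 [x] (5,3) — stop
  → r_1 = 1.7782
beam 2: φ=-45°, α=240°
  cosα=-0.5000 sinα=-0.8660 | (7,2) | tMaxX 1.0800 tMaxY 0.2771 | tΔX 2.0000 tΔY 1.1547
    t=0.2771 [y] (7,1)
    t=1.0800 [x] (6,1)
    t=1.4318 [y] (6,0) — stop
  → r_2 = 1.4318
beam 3: φ=45°, α=330°
  cosα=0.8660 sinα=-0.5000 | (7,2) | tMaxX 0.5312 tMaxY 0.4800 | tΔX 1.1547 tΔY 2.0000
    t=0.4800 [y] (7,1)
    t=0.5312 [x] (8,1) — stop
  → r_3 = 0.5312
beam 4: φ=135°, α=60°
  cosα=0.5000 sinα=0.8660 | (7,2) | tMaxX 0.9200 tMaxY 0.8776 | tΔX 2.0000 tΔY 1.1547
    t=0.8776 [y] (7,3)
    t=0.9200 [x] (8,3) — stop
  → r_4 = 0.9200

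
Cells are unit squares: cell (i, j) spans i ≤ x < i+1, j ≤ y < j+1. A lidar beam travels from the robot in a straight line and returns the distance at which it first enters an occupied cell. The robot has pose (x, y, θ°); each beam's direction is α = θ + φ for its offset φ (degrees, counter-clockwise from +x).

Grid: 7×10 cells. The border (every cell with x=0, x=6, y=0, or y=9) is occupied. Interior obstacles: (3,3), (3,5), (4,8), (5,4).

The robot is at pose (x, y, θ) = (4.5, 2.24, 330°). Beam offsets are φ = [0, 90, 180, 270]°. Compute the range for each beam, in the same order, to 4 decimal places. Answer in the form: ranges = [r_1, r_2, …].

beam 1: φ=0°, α=330°
  cosα=0.8660 sinα=-0.5000 | (4,2) | tMaxX 0.5774 tMaxY 0.4800 | tΔX 1.1547 tΔY 2.0000
    t=0.4800 [y] (4,1)
    t=0.5774 [x] (5,1)
    t=1.7321 [x] (6,1) — stop
  → r_1 = 1.7321
beam 2: φ=90°, α=60°
  cosα=0.5000 sinα=0.8660 | (4,2) | tMaxX 1.0000 tMaxY 0.8776 | tΔX 2.0000 tΔY 1.1547
    t=0.8776 [y] (4,3)
    t=1.0000 [x] (5,3)
    t=2.0323 [y] (5,4) — stop
  → r_2 = 2.0323
beam 3: φ=180°, α=150°
  cosα=-0.8660 sinα=0.5000 | (4,2) | tMaxX 0.5774 tMaxY 1.5200 | tΔX 1.1547 tΔY 2.0000
    t=0.5774 [x] (3,2)
    t=1.5200 [y] (3,3) — stop
  → r_3 = 1.5200
beam 4: φ=270°, α=240°
  cosα=-0.5000 sinα=-0.8660 | (4,2) | tMaxX 1.0000 tMaxY 0.2771 | tΔX 2.0000 tΔY 1.1547
    t=0.2771 [y] (4,1)
    t=1.0000 [x] (3,1)
    t=1.4318 [y] (3,0) — stop
  → r_4 = 1.4318

ranges = [1.7321, 2.0323, 1.5200, 1.4318]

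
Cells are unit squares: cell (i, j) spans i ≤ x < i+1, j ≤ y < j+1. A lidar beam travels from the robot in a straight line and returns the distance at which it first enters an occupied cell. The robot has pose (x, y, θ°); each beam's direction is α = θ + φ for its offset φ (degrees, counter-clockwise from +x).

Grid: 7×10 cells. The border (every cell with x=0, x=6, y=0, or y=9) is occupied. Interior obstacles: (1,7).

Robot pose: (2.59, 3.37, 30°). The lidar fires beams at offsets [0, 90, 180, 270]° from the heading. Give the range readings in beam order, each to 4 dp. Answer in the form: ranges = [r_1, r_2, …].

beam 1: φ=0°, α=30°
  cosα=0.8660 sinα=0.5000 | (2,3) | tMaxX 0.4734 tMaxY 1.2600 | tΔX 1.1547 tΔY 2.0000
    t=0.4734 [x] (3,3)
    t=1.2600 [y] (3,4)
    t=1.6281 [x] (4,4)
    t=2.7828 [x] (5,4)
    t=3.2600 [y] (5,5)
    t=3.9375 [x] (6,5) — stop
  → r_1 = 3.9375
beam 2: φ=90°, α=120°
  cosα=-0.5000 sinα=0.8660 | (2,3) | tMaxX 1.1800 tMaxY 0.7275 | tΔX 2.0000 tΔY 1.1547
    t=0.7275 [y] (2,4)
    t=1.1800 [x] (1,4)
    t=1.8822 [y] (1,5)
    t=3.0369 [y] (1,6)
    t=3.1800 [x] (0,6) — stop
  → r_2 = 3.1800
beam 3: φ=180°, α=210°
  cosα=-0.8660 sinα=-0.5000 | (2,3) | tMaxX 0.6813 tMaxY 0.7400 | tΔX 1.1547 tΔY 2.0000
    t=0.6813 [x] (1,3)
    t=0.7400 [y] (1,2)
    t=1.8360 [x] (0,2) — stop
  → r_3 = 1.8360
beam 4: φ=270°, α=300°
  cosα=0.5000 sinα=-0.8660 | (2,3) | tMaxX 0.8200 tMaxY 0.4272 | tΔX 2.0000 tΔY 1.1547
    t=0.4272 [y] (2,2)
    t=0.8200 [x] (3,2)
    t=1.5819 [y] (3,1)
    t=2.7366 [y] (3,0) — stop
  → r_4 = 2.7366

ranges = [3.9375, 3.1800, 1.8360, 2.7366]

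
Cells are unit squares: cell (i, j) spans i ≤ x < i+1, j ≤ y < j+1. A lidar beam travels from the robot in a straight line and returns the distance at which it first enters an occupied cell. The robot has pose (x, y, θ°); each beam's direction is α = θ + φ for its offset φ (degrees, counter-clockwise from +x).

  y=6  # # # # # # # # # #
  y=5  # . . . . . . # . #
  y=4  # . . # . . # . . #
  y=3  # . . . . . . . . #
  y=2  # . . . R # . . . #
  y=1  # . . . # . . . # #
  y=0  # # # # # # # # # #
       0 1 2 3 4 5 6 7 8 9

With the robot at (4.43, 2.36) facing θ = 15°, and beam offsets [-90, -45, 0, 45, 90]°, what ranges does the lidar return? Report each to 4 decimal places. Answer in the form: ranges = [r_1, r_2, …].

beam 1: φ=-90°, α=285°
  cosα=0.2588 sinα=-0.9659 | (4,2) | tMaxX 2.2023 tMaxY 0.3727 | tΔX 3.8637 tΔY 1.0353
    t=0.3727 [y] (4,1) — stop
  → r_1 = 0.3727
beam 2: φ=-45°, α=330°
  cosα=0.8660 sinα=-0.5000 | (4,2) | tMaxX 0.6582 tMaxY 0.7200 | tΔX 1.1547 tΔY 2.0000
    t=0.6582 [x] (5,2) — stop
  → r_2 = 0.6582
beam 3: φ=0°, α=15°
  cosα=0.9659 sinα=0.2588 | (4,2) | tMaxX 0.5901 tMaxY 2.4728 | tΔX 1.0353 tΔY 3.8637
    t=0.5901 [x] (5,2) — stop
  → r_3 = 0.5901
beam 4: φ=45°, α=60°
  cosα=0.5000 sinα=0.8660 | (4,2) | tMaxX 1.1400 tMaxY 0.7390 | tΔX 2.0000 tΔY 1.1547
    t=0.7390 [y] (4,3)
    t=1.1400 [x] (5,3)
    t=1.8937 [y] (5,4)
    t=3.0484 [y] (5,5)
    t=3.1400 [x] (6,5)
    t=4.2031 [y] (6,6) — stop
  → r_4 = 4.2031
beam 5: φ=90°, α=105°
  cosα=-0.2588 sinα=0.9659 | (4,2) | tMaxX 1.6614 tMaxY 0.6626 | tΔX 3.8637 tΔY 1.0353
    t=0.6626 [y] (4,3)
    t=1.6614 [x] (3,3)
    t=1.6979 [y] (3,4) — stop
  → r_5 = 1.6979

ranges = [0.3727, 0.6582, 0.5901, 4.2031, 1.6979]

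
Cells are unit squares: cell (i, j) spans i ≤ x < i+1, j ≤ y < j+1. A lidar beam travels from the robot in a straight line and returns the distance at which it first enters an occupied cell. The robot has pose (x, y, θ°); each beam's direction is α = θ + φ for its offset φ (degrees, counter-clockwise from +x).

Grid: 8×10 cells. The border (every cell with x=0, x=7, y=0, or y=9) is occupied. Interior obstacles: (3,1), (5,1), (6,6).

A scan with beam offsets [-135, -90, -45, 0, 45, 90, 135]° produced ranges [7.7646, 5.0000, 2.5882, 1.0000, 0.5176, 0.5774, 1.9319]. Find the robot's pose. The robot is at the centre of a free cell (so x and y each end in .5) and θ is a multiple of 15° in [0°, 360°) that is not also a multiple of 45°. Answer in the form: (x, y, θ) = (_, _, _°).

(x, y, θ) = (4.5, 8.5, 30°)

Candidates: 45 free-cell centres × 16 headings = 720 poses. Raycast each; keep the one whose scan matches to 4 dp.
  (3.5, 5.5, 330°): beam 1 = 2.5882 ≠ 7.7646 ✗
  (4.5, 8.5, 60°): beam 2 = 2.8868 ≠ 5.0000 ✗
  (2.5, 3.5, 300°): beam 1 = 1.5529 ≠ 7.7646 ✗
  (3.5, 8.5, 105°): beam 1 = 3.0000 ≠ 7.7646 ✗
  …
  (4.5, 8.5, 30°): r_1=7.7646, r_2=5.0000, r_3=2.5882, r_4=1.0000, r_5=0.5176, r_6=0.5774, r_7=1.9319 — all match ✓
Unique over the lattice → pose = (4.5, 8.5, 30°).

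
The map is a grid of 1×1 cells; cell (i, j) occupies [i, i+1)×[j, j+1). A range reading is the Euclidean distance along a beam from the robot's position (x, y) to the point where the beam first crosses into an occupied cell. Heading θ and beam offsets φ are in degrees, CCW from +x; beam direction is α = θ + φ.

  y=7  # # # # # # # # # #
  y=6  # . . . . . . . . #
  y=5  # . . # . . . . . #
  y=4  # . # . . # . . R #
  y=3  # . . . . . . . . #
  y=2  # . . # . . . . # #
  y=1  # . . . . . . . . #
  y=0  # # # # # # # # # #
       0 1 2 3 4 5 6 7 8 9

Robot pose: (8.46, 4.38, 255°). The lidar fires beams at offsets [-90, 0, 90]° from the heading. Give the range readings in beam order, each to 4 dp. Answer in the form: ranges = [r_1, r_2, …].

beam 1: φ=-90°, α=165°
  cosα=-0.9659 sinα=0.2588 | (8,4) | tMaxX 0.4762 tMaxY 2.3955 | tΔX 1.0353 tΔY 3.8637
    t=0.4762 [x] (7,4)
    t=1.5115 [x] (6,4)
    t=2.3955 [y] (6,5)
    t=2.5468 [x] (5,5)
    t=3.5821 [x] (4,5)
    t=4.6173 [x] (3,5) — stop
  → r_1 = 4.6173
beam 2: φ=0°, α=255°
  cosα=-0.2588 sinα=-0.9659 | (8,4) | tMaxX 1.7773 tMaxY 0.3934 | tΔX 3.8637 tΔY 1.0353
    t=0.3934 [y] (8,3)
    t=1.4287 [y] (8,2) — stop
  → r_2 = 1.4287
beam 3: φ=90°, α=345°
  cosα=0.9659 sinα=-0.2588 | (8,4) | tMaxX 0.5590 tMaxY 1.4682 | tΔX 1.0353 tΔY 3.8637
    t=0.5590 [x] (9,4) — stop
  → r_3 = 0.5590

ranges = [4.6173, 1.4287, 0.5590]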